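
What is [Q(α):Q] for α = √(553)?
[Q(α):Q] = 2

[Q(α):Q] equals the degree of the minimal polynomial of α. Here α^2 = 553 and x^2 - 553 is irreducible (d = 553 is squarefree, ≠ 1, hence not a square), so deg(m_α) = 2. Thus [Q(α):Q] = 2.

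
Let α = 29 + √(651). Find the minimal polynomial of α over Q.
m_α(x) = x^2 - 58x + 190

From α - 29 = √(651), squaring gives (α - 29)^2 = 651, i.e. α^2 - 58α + 841 = 651, so α^2 - 58α + 190 = 0. The discriminant of x^2 - 58x + 190 is (-58)^2 - 4·(190) = 3364 - 760 = 2604, and 4·(651) is not a perfect square in Q since 651 is squarefree and ≠ 1. Hence x^2 - 58x + 190 is irreducible over Q and is the minimal polynomial of α.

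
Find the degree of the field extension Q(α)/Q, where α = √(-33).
[Q(α):Q] = 2

[Q(α):Q] equals the degree of the minimal polynomial of α. Here α^2 = -33 and x^2 + 33 is irreducible (d = -33 is squarefree, ≠ 1, hence not a square), so deg(m_α) = 2. Thus [Q(α):Q] = 2.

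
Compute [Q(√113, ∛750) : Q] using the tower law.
[Q(√113, ∛750) : Q] = 6

Let L = Q(√113, ∛750). Since Q(√113) ⊂ L and [Q(√113):Q] = 2, the tower law gives 2 | [L:Q]. Likewise Q(∛750) ⊂ L with [Q(∛750):Q] = 3 (because 750 is not a perfect cube), so 3 | [L:Q]. As gcd(2,3) = 1, [L:Q] is divisible by 6. Conversely L is generated over Q by √113 and ∛750, so [L:Q] ≤ 2·3 = 6. Therefore [Q(√113, ∛750) : Q] = 6.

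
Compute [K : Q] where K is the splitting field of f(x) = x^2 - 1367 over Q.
[K : Q] = 2

f(x) = x^2 - 1367 factors as (x - √1367)(x + √1367). The splitting field is K = Q(√1367). Since 1367 is squarefree and > 1, it is not a perfect square, so x^2 - 1367 is irreducible over Q and [Q(√1367) : Q] = 2. Hence [K : Q] = 2.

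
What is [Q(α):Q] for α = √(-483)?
[Q(α):Q] = 2

[Q(α):Q] equals the degree of the minimal polynomial of α. Here α^2 = -483 and x^2 + 483 is irreducible (d = -483 is squarefree, ≠ 1, hence not a square), so deg(m_α) = 2. Thus [Q(α):Q] = 2.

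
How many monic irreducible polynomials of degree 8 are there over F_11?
There are 26793030 monic irreducible polynomials of degree 8 over F_11

Each element of F_{11^8} that lies in no proper subfield is a root of exactly one monic irreducible of degree 8 over F_11, and each such polynomial has 8 distinct roots in F_{11^8}. By Möbius inversion the count is N_11(8) = (1/8) Σ_{d|8} μ(8/d) · 11^d = (1/8)(μ(8)·11^1 + μ(4)·11^2 + μ(2)·11^4 + μ(1)·11^8) = 214344240/8 = 26793030.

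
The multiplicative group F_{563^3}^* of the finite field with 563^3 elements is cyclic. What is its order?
|F_{563^3}^*| = 178453546

F_{563^3} has 563^3 = 178453547 elements; its multiplicative group consists of all nonzero elements, so |F_{563^3}^*| = 178453547 - 1 = 178453546. (It is cyclic since any finite subgroup of the multiplicative group of a field is cyclic.)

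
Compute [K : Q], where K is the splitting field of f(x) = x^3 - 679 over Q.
[K : Q] = 6

The roots of x^3 - 679 are ∛679, ω∛679, ω^2∛679 where ω = e^(2πi/3) is a primitive cube root of unity, so K = Q(∛679, ω). Now [Q(∛679):Q] = 3 (since 679 is not a perfect cube, x^3 - 679 is irreducible) and [Q(ω):Q] = 2. Both 2 and 3 divide [K:Q], and [K:Q] ≤ 3·2 = 6, so [K:Q] = 6. (Equivalently: Q(∛679) ⊂ R but ω ∉ R, so [K : Q(∛679)] = 2.)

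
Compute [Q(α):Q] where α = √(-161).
[Q(α):Q] = 2

[Q(α):Q] equals the degree of the minimal polynomial of α. Here α^2 = -161 and x^2 + 161 is irreducible (d = -161 is squarefree, ≠ 1, hence not a square), so deg(m_α) = 2. Thus [Q(α):Q] = 2.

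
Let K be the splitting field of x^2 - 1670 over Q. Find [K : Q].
[K : Q] = 2

f(x) = x^2 - 1670 factors as (x - √1670)(x + √1670). The splitting field is K = Q(√1670). Since 1670 is squarefree and > 1, it is not a perfect square, so x^2 - 1670 is irreducible over Q and [Q(√1670) : Q] = 2. Hence [K : Q] = 2.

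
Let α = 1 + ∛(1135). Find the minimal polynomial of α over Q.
m_α(x) = x^3 - 3x^2 + 3x - 1136

Set β = α - 1 = ∛(1135), so β^3 = 1135. Then (α - 1)^3 - 1135 = 0, i.e. α is a root of g(x) = (x - 1)^3 - 1135 = x^3 - 3x^2 + 3x - 1136. Since g(x) = h(x - 1) where h(x) = x^3 - 1135, and h is irreducible over Q (because 1135 is not a perfect cube, so h has no rational root, and a monic cubic with no rational root is irreducible), g is also irreducible (irreducibility is preserved under the substitution x → x - 1). Hence m_α(x) = x^3 - 3x^2 + 3x - 1136.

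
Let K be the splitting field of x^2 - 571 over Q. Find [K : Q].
[K : Q] = 2

f(x) = x^2 - 571 factors as (x - √571)(x + √571). The splitting field is K = Q(√571). Since 571 is squarefree and > 1, it is not a perfect square, so x^2 - 571 is irreducible over Q and [Q(√571) : Q] = 2. Hence [K : Q] = 2.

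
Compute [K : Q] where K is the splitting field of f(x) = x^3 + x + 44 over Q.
[K : Q] = 6

By the rational root test, any rational root of the monic integer polynomial f(x) = x^3 + x + 44 must be an integer dividing the constant term 44, i.e. one of ±{1, 2, 4, 11, 22, 44}. Evaluating: f(1) = 46, f(-1) = 42, f(2) = 54, f(-2) = 34, f(4) = 112, f(-4) = -24, f(11) = 1386, f(-11) = -1298, f(22) = 10714, f(-22) = -10626, f(44) = 85272, f(-44) = -85184; none is 0, so f has no rational root and is therefore irreducible over Q (a cubic with no linear factor over a field is irreducible). For an irreducible cubic, the Galois group is A_3 or S_3 according as the discriminant disc(f) = -4a^3 - 27b^2 = -4·(1)^3 - 27·(44)^2 = -52276 is or is not a square in Q. Here disc(f) = -52276 is not a perfect square in Q, so the Galois group of f over Q is not contained in A_3 and must be all of S_3. The splitting field has degree |S_3| = 6 over Q, so [K : Q] = 6.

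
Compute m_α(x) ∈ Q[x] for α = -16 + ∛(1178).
m_α(x) = x^3 + 48x^2 + 768x + 2918

Set β = α + 16 = ∛(1178), so β^3 = 1178. Then (α + 16)^3 - 1178 = 0, i.e. α is a root of g(x) = (x + 16)^3 - 1178 = x^3 + 48x^2 + 768x + 2918. Since g(x) = h(x + 16) where h(x) = x^3 - 1178, and h is irreducible over Q (because 1178 is not a perfect cube, so h has no rational root, and a monic cubic with no rational root is irreducible), g is also irreducible (irreducibility is preserved under the substitution x → x + 16). Hence m_α(x) = x^3 + 48x^2 + 768x + 2918.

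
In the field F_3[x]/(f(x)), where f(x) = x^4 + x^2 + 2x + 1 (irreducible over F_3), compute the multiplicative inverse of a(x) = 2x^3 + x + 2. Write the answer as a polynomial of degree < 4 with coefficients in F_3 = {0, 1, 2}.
a(x)^(-1) ≡ x^3 + x^2 (mod f(x))

Since f is irreducible over F_3, F_3[x]/(f) is a field and a(x) ≠ 0 has an inverse. Apply the extended Euclidean algorithm to f(x) and a(x) in F_3[x]: f(x) = (2x)·a(x) + (2x^2 + x + 1);  a(x) = (x + 1)·(2x^2 + x + 1) + (2x + 1);  (2x^2 + x + 1) = (x)·(2x + 1) + (1). The last nonzero remainder is the constant 1 = gcd(f, a) in F_3. Back-substituting through the division chain expresses 1 = s(x)·a(x) + t(x)·f(x) with s(x) ≡ x^3 + x^2 (mod f), so a(x)^(-1) ≡ s(x) = x^3 + x^2 (mod f). Check: (2x^3 + x + 2)·(x^3 + x^2) = 2x^6 + 2x^5 + x^4 + 2x^2 ≡ 1 (mod x^4 + x^2 + 2x + 1).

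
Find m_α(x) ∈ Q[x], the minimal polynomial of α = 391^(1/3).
m_α(x) = x^3 - 391

α satisfies α^3 = 391, so x^3 - 391 annihilates α. By the rational root test, a rational root p/q (in lowest terms) of x^3 - 391 would satisfy p^3 = 391 q^3, forcing q = 1 and p^3 = 391; but 391 is not a perfect cube, contradiction. A monic cubic over Q with no rational root is irreducible (any nontrivial factorization would include a linear factor). Hence x^3 - 391 is the minimal polynomial of α, and in particular [Q(α):Q] = 3.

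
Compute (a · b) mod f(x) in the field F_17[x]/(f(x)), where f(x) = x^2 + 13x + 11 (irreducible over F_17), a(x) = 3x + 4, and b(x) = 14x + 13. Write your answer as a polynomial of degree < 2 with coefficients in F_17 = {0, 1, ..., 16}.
a · b ≡ 8x + 15 (mod f(x))

Multiply in F_17[x]: a(x)·b(x) = (3x + 4)·(14x + 13) = 8x^2 + 10x + 1. This has degree ≥ 2, so divide by f(x) over F_17: 8x^2 + 10x + 1 = (8)·(x^2 + 13x + 11) + (8x + 15). Hence a·b ≡ 8x + 15 (mod f). (F_17[x]/(f) is a field with 17^2 = 289 elements since f is irreducible of degree 2.)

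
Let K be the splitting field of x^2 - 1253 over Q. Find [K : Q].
[K : Q] = 2

f(x) = x^2 - 1253 factors as (x - √1253)(x + √1253). The splitting field is K = Q(√1253). Since 1253 is squarefree and > 1, it is not a perfect square, so x^2 - 1253 is irreducible over Q and [Q(√1253) : Q] = 2. Hence [K : Q] = 2.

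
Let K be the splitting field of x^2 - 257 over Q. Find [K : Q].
[K : Q] = 2

f(x) = x^2 - 257 factors as (x - √257)(x + √257). The splitting field is K = Q(√257). Since 257 is squarefree and > 1, it is not a perfect square, so x^2 - 257 is irreducible over Q and [Q(√257) : Q] = 2. Hence [K : Q] = 2.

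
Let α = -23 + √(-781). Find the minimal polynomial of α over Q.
m_α(x) = x^2 + 46x + 1310

From α + 23 = √(-781), squaring gives (α + 23)^2 = -781, i.e. α^2 + 46α + 529 = -781, so α^2 + 46α + 1310 = 0. The discriminant of x^2 + 46x + 1310 is (46)^2 - 4·(1310) = 2116 - 5240 = -3124, and 4·(-781) is not a perfect square in Q since -781 is squarefree and ≠ 1. Hence x^2 + 46x + 1310 is irreducible over Q and is the minimal polynomial of α.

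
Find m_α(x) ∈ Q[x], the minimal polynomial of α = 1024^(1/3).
m_α(x) = x^3 - 1024

α satisfies α^3 = 1024, so x^3 - 1024 annihilates α. By the rational root test, a rational root p/q (in lowest terms) of x^3 - 1024 would satisfy p^3 = 1024 q^3, forcing q = 1 and p^3 = 1024; but 1024 is not a perfect cube, contradiction. A monic cubic over Q with no rational root is irreducible (any nontrivial factorization would include a linear factor). Hence x^3 - 1024 is the minimal polynomial of α, and in particular [Q(α):Q] = 3.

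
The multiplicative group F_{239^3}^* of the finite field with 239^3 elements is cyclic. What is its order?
|F_{239^3}^*| = 13651918

F_{239^3} has 239^3 = 13651919 elements; its multiplicative group consists of all nonzero elements, so |F_{239^3}^*| = 13651919 - 1 = 13651918. (It is cyclic since any finite subgroup of the multiplicative group of a field is cyclic.)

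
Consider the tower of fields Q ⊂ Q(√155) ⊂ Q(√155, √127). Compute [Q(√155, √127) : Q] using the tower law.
[Q(√155, √127) : Q] = 4

[Q(√155):Q] = 2 (min poly x^2 - 155, irreducible since 155 is squarefree > 1). For the top step, suppose √127 ∈ Q(√155), say √127 = c + d√155 with c, d ∈ Q. Squaring: 127 = c^2 + 155d^2 + 2cd√155. Since √155 ∉ Q this forces 2cd = 0. If d = 0 then √127 = c ∈ Q, contradicting 127 squarefree > 1. If c = 0 then 127 = 155d^2, so 155·127 = (155d)^2 is a perfect square in Q — but 155·127 = 19685 is not a perfect square (since 155 and 127 are distinct squarefree integers). Contradiction. Hence √127 ∉ Q(√155), so x^2 - 127 stays irreducible over Q(√155) and [Q(√155, √127) : Q(√155)] = 2. By the tower law, [Q(√155, √127) : Q] = 2 · 2 = 4.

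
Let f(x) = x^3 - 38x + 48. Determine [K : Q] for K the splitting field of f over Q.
[K : Q] = 6

By the rational root test, any rational root of the monic integer polynomial f(x) = x^3 - 38x + 48 must be an integer dividing the constant term 48, i.e. one of ±{1, 2, 3, 4, 6, 8, 12, 16, 24, 48}. Evaluating: f(1) = 11, f(-1) = 85, f(2) = -20, f(-2) = 116, f(3) = -39, f(-3) = 135, f(4) = -40, f(-4) = 136, f(6) = 36, f(-6) = 60, f(8) = 256, f(-8) = -160, f(12) = 1320, f(-12) = -1224, f(16) = 3536, f(-16) = -3440, f(24) = 12960, f(-24) = -12864, f(48) = 108816, f(-48) = -108720; none is 0, so f has no rational root and is therefore irreducible over Q (a cubic with no linear factor over a field is irreducible). For an irreducible cubic, the Galois group is A_3 or S_3 according as the discriminant disc(f) = -4a^3 - 27b^2 = -4·(-38)^3 - 27·(48)^2 = 157280 is or is not a square in Q. Here disc(f) = 157280 is not a perfect square in Q, so the Galois group of f over Q is not contained in A_3 and must be all of S_3. The splitting field has degree |S_3| = 6 over Q, so [K : Q] = 6.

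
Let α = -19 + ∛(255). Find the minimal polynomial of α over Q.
m_α(x) = x^3 + 57x^2 + 1083x + 6604

Set β = α + 19 = ∛(255), so β^3 = 255. Then (α + 19)^3 - 255 = 0, i.e. α is a root of g(x) = (x + 19)^3 - 255 = x^3 + 57x^2 + 1083x + 6604. Since g(x) = h(x + 19) where h(x) = x^3 - 255, and h is irreducible over Q (because 255 is not a perfect cube, so h has no rational root, and a monic cubic with no rational root is irreducible), g is also irreducible (irreducibility is preserved under the substitution x → x + 19). Hence m_α(x) = x^3 + 57x^2 + 1083x + 6604.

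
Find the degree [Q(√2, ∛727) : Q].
[Q(√2, ∛727) : Q] = 6

Let L = Q(√2, ∛727). Since Q(√2) ⊂ L and [Q(√2):Q] = 2, the tower law gives 2 | [L:Q]. Likewise Q(∛727) ⊂ L with [Q(∛727):Q] = 3 (because 727 is not a perfect cube), so 3 | [L:Q]. As gcd(2,3) = 1, [L:Q] is divisible by 6. Conversely L is generated over Q by √2 and ∛727, so [L:Q] ≤ 2·3 = 6. Therefore [Q(√2, ∛727) : Q] = 6.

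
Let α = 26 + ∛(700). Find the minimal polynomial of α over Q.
m_α(x) = x^3 - 78x^2 + 2028x - 18276

Set β = α - 26 = ∛(700), so β^3 = 700. Then (α - 26)^3 - 700 = 0, i.e. α is a root of g(x) = (x - 26)^3 - 700 = x^3 - 78x^2 + 2028x - 18276. Since g(x) = h(x - 26) where h(x) = x^3 - 700, and h is irreducible over Q (because 700 is not a perfect cube, so h has no rational root, and a monic cubic with no rational root is irreducible), g is also irreducible (irreducibility is preserved under the substitution x → x - 26). Hence m_α(x) = x^3 - 78x^2 + 2028x - 18276.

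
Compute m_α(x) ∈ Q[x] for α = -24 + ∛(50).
m_α(x) = x^3 + 72x^2 + 1728x + 13774

Set β = α + 24 = ∛(50), so β^3 = 50. Then (α + 24)^3 - 50 = 0, i.e. α is a root of g(x) = (x + 24)^3 - 50 = x^3 + 72x^2 + 1728x + 13774. Since g(x) = h(x + 24) where h(x) = x^3 - 50, and h is irreducible over Q (because 50 is not a perfect cube, so h has no rational root, and a monic cubic with no rational root is irreducible), g is also irreducible (irreducibility is preserved under the substitution x → x + 24). Hence m_α(x) = x^3 + 72x^2 + 1728x + 13774.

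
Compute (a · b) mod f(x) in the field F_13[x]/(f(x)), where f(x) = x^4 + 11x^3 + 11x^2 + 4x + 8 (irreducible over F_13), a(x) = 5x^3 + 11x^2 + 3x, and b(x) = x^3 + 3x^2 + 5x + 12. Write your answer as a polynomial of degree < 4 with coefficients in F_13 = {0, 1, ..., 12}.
a · b ≡ 7x^3 + 2x^2 + 8x (mod f(x))

Multiply in F_13[x]: a(x)·b(x) = (5x^3 + 11x^2 + 3x)·(x^3 + 3x^2 + 5x + 12) = 5x^6 + 9x^4 + 7x^3 + 4x^2 + 10x. This has degree ≥ 4, so divide by f(x) over F_13: 5x^6 + 9x^4 + 7x^3 + 4x^2 + 10x = (5x^2 + 10x)·(x^4 + 11x^3 + 11x^2 + 4x + 8) + (7x^3 + 2x^2 + 8x). Hence a·b ≡ 7x^3 + 2x^2 + 8x (mod f). (F_13[x]/(f) is a field with 13^4 = 28561 elements since f is irreducible of degree 4.)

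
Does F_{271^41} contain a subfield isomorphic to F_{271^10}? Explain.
No: F_{271^10} is not a subfield of F_{271^41}

F_{p^m} embeds in F_{p^n} iff m | n. Here 10 ∤ 41 (since 41 = 4·10 + 1 with remainder 1 ≠ 0), so F_{271^10} is not a subfield of F_{271^41}. Equivalently: if it were, the tower law would give 10 = [F_{271^10}:F_271] dividing [F_{271^41}:F_271] = 41, contradiction.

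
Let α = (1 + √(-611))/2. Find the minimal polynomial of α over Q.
m_α(x) = x^2 - x + 153

From 2α - 1 = √(-611), squaring gives (2α - 1)^2 = -611, i.e. 4α^2 - 4α + 1 = -611, so α^2 - α + (1 + 611)/4 = 0. Since -611 ≡ 1 (mod 4), (1 + 611)/4 = 153 ∈ Z. The polynomial x^2 - x + 153 has discriminant 1 - 4·(153) = -611, which is not a perfect square in Q (d = -611 is squarefree and ≠ 1), so x^2 - x + 153 is irreducible over Q. It is the minimal polynomial of α.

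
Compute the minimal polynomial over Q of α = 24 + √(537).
m_α(x) = x^2 - 48x + 39

From α - 24 = √(537), squaring gives (α - 24)^2 = 537, i.e. α^2 - 48α + 576 = 537, so α^2 - 48α + 39 = 0. The discriminant of x^2 - 48x + 39 is (-48)^2 - 4·(39) = 2304 - 156 = 2148, and 4·(537) is not a perfect square in Q since 537 is squarefree and ≠ 1. Hence x^2 - 48x + 39 is irreducible over Q and is the minimal polynomial of α.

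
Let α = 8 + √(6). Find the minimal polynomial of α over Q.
m_α(x) = x^2 - 16x + 58

From α - 8 = √(6), squaring gives (α - 8)^2 = 6, i.e. α^2 - 16α + 64 = 6, so α^2 - 16α + 58 = 0. The discriminant of x^2 - 16x + 58 is (-16)^2 - 4·(58) = 256 - 232 = 24, and 4·(6) is not a perfect square in Q since 6 is squarefree and ≠ 1. Hence x^2 - 16x + 58 is irreducible over Q and is the minimal polynomial of α.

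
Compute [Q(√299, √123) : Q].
[Q(√299, √123) : Q] = 4

[Q(√299):Q] = 2 (min poly x^2 - 299, irreducible since 299 is squarefree > 1). For the top step, suppose √123 ∈ Q(√299), say √123 = c + d√299 with c, d ∈ Q. Squaring: 123 = c^2 + 299d^2 + 2cd√299. Since √299 ∉ Q this forces 2cd = 0. If d = 0 then √123 = c ∈ Q, contradicting 123 squarefree > 1. If c = 0 then 123 = 299d^2, so 299·123 = (299d)^2 is a perfect square in Q — but 299·123 = 36777 is not a perfect square (since 299 and 123 are distinct squarefree integers). Contradiction. Hence √123 ∉ Q(√299), so x^2 - 123 stays irreducible over Q(√299) and [Q(√299, √123) : Q(√299)] = 2. By the tower law, [Q(√299, √123) : Q] = 2 · 2 = 4.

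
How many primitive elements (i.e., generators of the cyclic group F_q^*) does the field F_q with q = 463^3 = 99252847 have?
There are φ(99252846) = 24416640 primitive elements

F_q^* is cyclic of order q - 1 = 99252846. A cyclic group of order m has exactly φ(m) generators. Here m = 99252846 = 2 · 3^2 · 7 · 11 · 19 · 3769, so the number of primitive elements is φ(99252846) = 24416640.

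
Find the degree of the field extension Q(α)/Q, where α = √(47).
[Q(α):Q] = 2

[Q(α):Q] equals the degree of the minimal polynomial of α. Here α^2 = 47 and x^2 - 47 is irreducible (d = 47 is squarefree, ≠ 1, hence not a square), so deg(m_α) = 2. Thus [Q(α):Q] = 2.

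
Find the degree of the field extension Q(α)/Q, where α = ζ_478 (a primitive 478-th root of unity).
[Q(α):Q] = 238

The minimal polynomial of ζ_478 over Q is the 478-th cyclotomic polynomial Φ_478(x), which is irreducible over Q and has degree φ(478) = 238. Hence [Q(α):Q] = φ(478) = 238.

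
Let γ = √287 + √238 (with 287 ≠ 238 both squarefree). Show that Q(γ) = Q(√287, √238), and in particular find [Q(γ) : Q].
[Q(γ) : Q] = 4 (equivalently, Q(γ) = Q(√287, √238))

Obviously Q(γ) ⊆ Q(√287, √238), and [Q(√287, √238):Q] = 4 (since 287, 238 are distinct squarefree integers > 1 with 68306 not a perfect square). To show equality we compute the minimal polynomial of γ. From γ = √287 + √238: γ^2 = 287 + 2√(68306) + 238 = 525 + 2√(68306), so γ^2 - 525 = 2√(68306); squaring, (γ^2 - 525)^2 = 4·68306, i.e. γ^4 - 1050γ^2 + 275625 - 273224 = 0, i.e. γ^4 - 1050γ^2 + 2401 = 0. So γ is a root of x^4 - 1050x^2 + 2401. This polynomial is irreducible over Q: it has no rational root (each ±√287 ± √238 is irrational), and any factorization into two quadratics over Q would force √(68306) ∈ Q (pairing opposite roots) or √287, √238 ∈ Q (other pairings), all impossible. Hence [Q(γ):Q] = 4 = [Q(√287, √238):Q], so Q(γ) = Q(√287, √238).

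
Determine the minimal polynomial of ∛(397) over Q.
m_α(x) = x^3 - 397

α satisfies α^3 = 397, so x^3 - 397 annihilates α. By the rational root test, a rational root p/q (in lowest terms) of x^3 - 397 would satisfy p^3 = 397 q^3, forcing q = 1 and p^3 = 397; but 397 is not a perfect cube, contradiction. A monic cubic over Q with no rational root is irreducible (any nontrivial factorization would include a linear factor). Hence x^3 - 397 is the minimal polynomial of α, and in particular [Q(α):Q] = 3.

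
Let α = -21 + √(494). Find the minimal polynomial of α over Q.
m_α(x) = x^2 + 42x - 53

From α + 21 = √(494), squaring gives (α + 21)^2 = 494, i.e. α^2 + 42α + 441 = 494, so α^2 + 42α - 53 = 0. The discriminant of x^2 + 42x - 53 is (42)^2 - 4·(-53) = 1764 + 212 = 1976, and 4·(494) is not a perfect square in Q since 494 is squarefree and ≠ 1. Hence x^2 + 42x - 53 is irreducible over Q and is the minimal polynomial of α.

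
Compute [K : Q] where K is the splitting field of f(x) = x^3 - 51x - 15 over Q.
[K : Q] = 6

By the rational root test, any rational root of the monic integer polynomial f(x) = x^3 - 51x - 15 must be an integer dividing the constant term -15, i.e. one of ±{1, 3, 5, 15}. Evaluating: f(1) = -65, f(-1) = 35, f(3) = -141, f(-3) = 111, f(5) = -145, f(-5) = 115, f(15) = 2595, f(-15) = -2625; none is 0, so f has no rational root and is therefore irreducible over Q (a cubic with no linear factor over a field is irreducible). For an irreducible cubic, the Galois group is A_3 or S_3 according as the discriminant disc(f) = -4a^3 - 27b^2 = -4·(-51)^3 - 27·(-15)^2 = 524529 is or is not a square in Q. Here disc(f) = 524529 is not a perfect square in Q, so the Galois group of f over Q is not contained in A_3 and must be all of S_3. The splitting field has degree |S_3| = 6 over Q, so [K : Q] = 6.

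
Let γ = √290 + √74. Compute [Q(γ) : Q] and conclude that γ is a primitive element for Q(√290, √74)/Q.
[Q(γ) : Q] = 4 (equivalently, Q(γ) = Q(√290, √74))

Obviously Q(γ) ⊆ Q(√290, √74), and [Q(√290, √74):Q] = 4 (since 290, 74 are distinct squarefree integers > 1 with 21460 not a perfect square). To show equality we compute the minimal polynomial of γ. From γ = √290 + √74: γ^2 = 290 + 2√(21460) + 74 = 364 + 2√(21460), so γ^2 - 364 = 2√(21460); squaring, (γ^2 - 364)^2 = 4·21460, i.e. γ^4 - 728γ^2 + 132496 - 85840 = 0, i.e. γ^4 - 728γ^2 + 46656 = 0. So γ is a root of x^4 - 728x^2 + 46656. This polynomial is irreducible over Q: it has no rational root (each ±√290 ± √74 is irrational), and any factorization into two quadratics over Q would force √(21460) ∈ Q (pairing opposite roots) or √290, √74 ∈ Q (other pairings), all impossible. Hence [Q(γ):Q] = 4 = [Q(√290, √74):Q], so Q(γ) = Q(√290, √74).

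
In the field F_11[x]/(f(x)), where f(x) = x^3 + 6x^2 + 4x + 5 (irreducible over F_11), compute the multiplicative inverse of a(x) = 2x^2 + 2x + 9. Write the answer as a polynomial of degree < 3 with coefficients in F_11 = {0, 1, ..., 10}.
a(x)^(-1) ≡ 6x + 8 (mod f(x))

Since f is irreducible over F_11, F_11[x]/(f) is a field and a(x) ≠ 0 has an inverse. Apply the extended Euclidean algorithm to f(x) and a(x) in F_11[x]: f(x) = (6x + 8)·a(x) + (10). The last nonzero remainder is the constant 10 = gcd(f, a) in F_11. Back-substituting through the division chain expresses 10 = s(x)·a(x) + t(x)·f(x) with s(x) ≡ 5x + 3 (mod f), so (5x + 3)·a(x) ≡ 10 (mod f). Multiplying by 10^(-1) ≡ 10 in F_11 gives a(x)^(-1) ≡ 10·(5x + 3) ≡ 6x + 8 (mod f). Check: (2x^2 + 2x + 9)·(6x + 8) = x^3 + 6x^2 + 4x + 6 ≡ 1 (mod x^3 + 6x^2 + 4x + 5).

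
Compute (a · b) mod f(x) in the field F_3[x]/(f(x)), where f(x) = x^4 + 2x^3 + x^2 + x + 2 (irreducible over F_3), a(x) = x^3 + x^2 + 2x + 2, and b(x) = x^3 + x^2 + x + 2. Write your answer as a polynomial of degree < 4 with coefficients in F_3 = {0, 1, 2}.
a · b ≡ x^2 + 1 (mod f(x))

Multiply in F_3[x]: a(x)·b(x) = (x^3 + x^2 + 2x + 2)·(x^3 + x^2 + x + 2) = x^6 + 2x^5 + x^4 + x^3 + 1. This has degree ≥ 4, so divide by f(x) over F_3: x^6 + 2x^5 + x^4 + x^3 + 1 = (x^2)·(x^4 + 2x^3 + x^2 + x + 2) + (x^2 + 1). Hence a·b ≡ x^2 + 1 (mod f). (F_3[x]/(f) is a field with 3^4 = 81 elements since f is irreducible of degree 4.)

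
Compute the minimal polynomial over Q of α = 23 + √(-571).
m_α(x) = x^2 - 46x + 1100

From α - 23 = √(-571), squaring gives (α - 23)^2 = -571, i.e. α^2 - 46α + 529 = -571, so α^2 - 46α + 1100 = 0. The discriminant of x^2 - 46x + 1100 is (-46)^2 - 4·(1100) = 2116 - 4400 = -2284, and 4·(-571) is not a perfect square in Q since -571 is squarefree and ≠ 1. Hence x^2 - 46x + 1100 is irreducible over Q and is the minimal polynomial of α.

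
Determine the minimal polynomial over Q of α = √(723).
m_α(x) = x^2 - 723

α satisfies α^2 - 723 = 0, so x^2 - 723 annihilates α. Since d = 723 is squarefree and ≠ 1, it is not a perfect square in Q, so x^2 - 723 has no rational root and is therefore irreducible over Q (a degree-2 polynomial over a field is irreducible iff it has no root). Hence m_α(x) = x^2 - 723.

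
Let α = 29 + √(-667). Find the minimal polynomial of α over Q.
m_α(x) = x^2 - 58x + 1508

From α - 29 = √(-667), squaring gives (α - 29)^2 = -667, i.e. α^2 - 58α + 841 = -667, so α^2 - 58α + 1508 = 0. The discriminant of x^2 - 58x + 1508 is (-58)^2 - 4·(1508) = 3364 - 6032 = -2668, and 4·(-667) is not a perfect square in Q since -667 is squarefree and ≠ 1. Hence x^2 - 58x + 1508 is irreducible over Q and is the minimal polynomial of α.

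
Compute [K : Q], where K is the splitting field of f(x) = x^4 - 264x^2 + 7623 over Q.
[K : Q] = 4

Solving the quadratic in x^2: x^2 = (264 ± √(264^2 - 4·7623))/2 = (264 ± √39204)/2 = (264 ± 198)/2, giving x^2 = 231 or x^2 = 33. So f(x) = (x^2 - 231)(x^2 - 33) and the roots of f are ±√231, ±√33. Hence the splitting field is K = Q(√231, √33). Since 231 and 33 are distinct squarefree integers > 1, their product 7623 is not a perfect square, so √33 ∉ Q(√231). By the tower law [K:Q] = [Q(√231,√33):Q(√231)] · [Q(√231):Q] = 2 · 2 = 4.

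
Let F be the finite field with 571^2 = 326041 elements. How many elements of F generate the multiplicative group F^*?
There are φ(326040) = 69120 primitive elements

F_q^* is cyclic of order q - 1 = 326040. A cyclic group of order m has exactly φ(m) generators. Here m = 326040 = 2^3 · 3 · 5 · 11 · 13 · 19, so the number of primitive elements is φ(326040) = 69120.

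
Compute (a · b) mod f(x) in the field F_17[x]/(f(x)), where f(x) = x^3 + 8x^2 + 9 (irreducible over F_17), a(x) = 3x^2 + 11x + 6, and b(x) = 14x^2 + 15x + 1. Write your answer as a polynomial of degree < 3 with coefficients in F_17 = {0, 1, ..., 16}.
a · b ≡ 5x^2 + 12x + 15 (mod f(x))

Multiply in F_17[x]: a(x)·b(x) = (3x^2 + 11x + 6)·(14x^2 + 15x + 1) = 8x^4 + 12x^3 + 14x^2 + 16x + 6. This has degree ≥ 3, so divide by f(x) over F_17: 8x^4 + 12x^3 + 14x^2 + 16x + 6 = (8x + 16)·(x^3 + 8x^2 + 9) + (5x^2 + 12x + 15). Hence a·b ≡ 5x^2 + 12x + 15 (mod f). (F_17[x]/(f) is a field with 17^3 = 4913 elements since f is irreducible of degree 3.)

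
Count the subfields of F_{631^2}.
F_{631^2} has 2 subfields

The subfields of F_{p^n} are exactly the fields F_{p^d} for d | n (each is the fixed field of the unique index-d subgroup of Gal(F_{p^n}/F_p) ≅ Z/nZ). The divisors of n = 2 are {1, 2}, giving 2 subfields: F_{631^1}, F_{631^2}.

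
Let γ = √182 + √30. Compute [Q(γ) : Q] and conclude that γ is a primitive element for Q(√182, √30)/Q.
[Q(γ) : Q] = 4 (equivalently, Q(γ) = Q(√182, √30))

Obviously Q(γ) ⊆ Q(√182, √30), and [Q(√182, √30):Q] = 4 (since 182, 30 are distinct squarefree integers > 1 with 5460 not a perfect square). To show equality we compute the minimal polynomial of γ. From γ = √182 + √30: γ^2 = 182 + 2√(5460) + 30 = 212 + 2√(5460), so γ^2 - 212 = 2√(5460); squaring, (γ^2 - 212)^2 = 4·5460, i.e. γ^4 - 424γ^2 + 44944 - 21840 = 0, i.e. γ^4 - 424γ^2 + 23104 = 0. So γ is a root of x^4 - 424x^2 + 23104. This polynomial is irreducible over Q: it has no rational root (each ±√182 ± √30 is irrational), and any factorization into two quadratics over Q would force √(5460) ∈ Q (pairing opposite roots) or √182, √30 ∈ Q (other pairings), all impossible. Hence [Q(γ):Q] = 4 = [Q(√182, √30):Q], so Q(γ) = Q(√182, √30).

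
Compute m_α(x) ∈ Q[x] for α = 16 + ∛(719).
m_α(x) = x^3 - 48x^2 + 768x - 4815

Set β = α - 16 = ∛(719), so β^3 = 719. Then (α - 16)^3 - 719 = 0, i.e. α is a root of g(x) = (x - 16)^3 - 719 = x^3 - 48x^2 + 768x - 4815. Since g(x) = h(x - 16) where h(x) = x^3 - 719, and h is irreducible over Q (because 719 is not a perfect cube, so h has no rational root, and a monic cubic with no rational root is irreducible), g is also irreducible (irreducibility is preserved under the substitution x → x - 16). Hence m_α(x) = x^3 - 48x^2 + 768x - 4815.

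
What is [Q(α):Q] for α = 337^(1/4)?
[Q(α):Q] = 4

α is a root of x^4 - 337. By Eisenstein's criterion at the prime p = 337 (which divides the constant term 337 but p^2 = 113569 does not, since 337 is squarefree), x^4 - 337 is irreducible over Q. Hence [Q(α):Q] = 4.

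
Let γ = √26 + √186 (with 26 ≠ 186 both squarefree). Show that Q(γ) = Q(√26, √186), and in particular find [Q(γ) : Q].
[Q(γ) : Q] = 4 (equivalently, Q(γ) = Q(√26, √186))

Obviously Q(γ) ⊆ Q(√26, √186), and [Q(√26, √186):Q] = 4 (since 26, 186 are distinct squarefree integers > 1 with 4836 not a perfect square). To show equality we compute the minimal polynomial of γ. From γ = √26 + √186: γ^2 = 26 + 2√(4836) + 186 = 212 + 2√(4836), so γ^2 - 212 = 2√(4836); squaring, (γ^2 - 212)^2 = 4·4836, i.e. γ^4 - 424γ^2 + 44944 - 19344 = 0, i.e. γ^4 - 424γ^2 + 25600 = 0. So γ is a root of x^4 - 424x^2 + 25600. This polynomial is irreducible over Q: it has no rational root (each ±√26 ± √186 is irrational), and any factorization into two quadratics over Q would force √(4836) ∈ Q (pairing opposite roots) or √26, √186 ∈ Q (other pairings), all impossible. Hence [Q(γ):Q] = 4 = [Q(√26, √186):Q], so Q(γ) = Q(√26, √186).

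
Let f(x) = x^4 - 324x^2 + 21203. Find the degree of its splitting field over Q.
[K : Q] = 4

Solving the quadratic in x^2: x^2 = (324 ± √(324^2 - 4·21203))/2 = (324 ± √20164)/2 = (324 ± 142)/2, giving x^2 = 91 or x^2 = 233. So f(x) = (x^2 - 91)(x^2 - 233) and the roots of f are ±√91, ±√233. Hence the splitting field is K = Q(√91, √233). Since 91 and 233 are distinct squarefree integers > 1, their product 21203 is not a perfect square, so √233 ∉ Q(√91). By the tower law [K:Q] = [Q(√91,√233):Q(√91)] · [Q(√91):Q] = 2 · 2 = 4.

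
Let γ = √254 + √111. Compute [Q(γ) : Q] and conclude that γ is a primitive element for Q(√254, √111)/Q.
[Q(γ) : Q] = 4 (equivalently, Q(γ) = Q(√254, √111))

Obviously Q(γ) ⊆ Q(√254, √111), and [Q(√254, √111):Q] = 4 (since 254, 111 are distinct squarefree integers > 1 with 28194 not a perfect square). To show equality we compute the minimal polynomial of γ. From γ = √254 + √111: γ^2 = 254 + 2√(28194) + 111 = 365 + 2√(28194), so γ^2 - 365 = 2√(28194); squaring, (γ^2 - 365)^2 = 4·28194, i.e. γ^4 - 730γ^2 + 133225 - 112776 = 0, i.e. γ^4 - 730γ^2 + 20449 = 0. So γ is a root of x^4 - 730x^2 + 20449. This polynomial is irreducible over Q: it has no rational root (each ±√254 ± √111 is irrational), and any factorization into two quadratics over Q would force √(28194) ∈ Q (pairing opposite roots) or √254, √111 ∈ Q (other pairings), all impossible. Hence [Q(γ):Q] = 4 = [Q(√254, √111):Q], so Q(γ) = Q(√254, √111).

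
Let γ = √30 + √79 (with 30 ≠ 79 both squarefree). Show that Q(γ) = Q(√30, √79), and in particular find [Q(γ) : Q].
[Q(γ) : Q] = 4 (equivalently, Q(γ) = Q(√30, √79))

Obviously Q(γ) ⊆ Q(√30, √79), and [Q(√30, √79):Q] = 4 (since 30, 79 are distinct squarefree integers > 1 with 2370 not a perfect square). To show equality we compute the minimal polynomial of γ. From γ = √30 + √79: γ^2 = 30 + 2√(2370) + 79 = 109 + 2√(2370), so γ^2 - 109 = 2√(2370); squaring, (γ^2 - 109)^2 = 4·2370, i.e. γ^4 - 218γ^2 + 11881 - 9480 = 0, i.e. γ^4 - 218γ^2 + 2401 = 0. So γ is a root of x^4 - 218x^2 + 2401. This polynomial is irreducible over Q: it has no rational root (each ±√30 ± √79 is irrational), and any factorization into two quadratics over Q would force √(2370) ∈ Q (pairing opposite roots) or √30, √79 ∈ Q (other pairings), all impossible. Hence [Q(γ):Q] = 4 = [Q(√30, √79):Q], so Q(γ) = Q(√30, √79).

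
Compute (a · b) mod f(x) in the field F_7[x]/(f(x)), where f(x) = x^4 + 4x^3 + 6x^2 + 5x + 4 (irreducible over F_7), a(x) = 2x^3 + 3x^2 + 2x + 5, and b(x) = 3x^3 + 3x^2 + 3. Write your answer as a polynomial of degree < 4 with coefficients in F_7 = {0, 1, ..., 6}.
a · b ≡ 5x^3 + 4x^2 + 2x + 4 (mod f(x))

Multiply in F_7[x]: a(x)·b(x) = (2x^3 + 3x^2 + 2x + 5)·(3x^3 + 3x^2 + 3) = 6x^6 + x^5 + x^4 + 6x^3 + 3x^2 + 6x + 1. This has degree ≥ 4, so divide by f(x) over F_7: 6x^6 + x^5 + x^4 + 6x^3 + 3x^2 + 6x + 1 = (6x^2 + 5x + 1)·(x^4 + 4x^3 + 6x^2 + 5x + 4) + (5x^3 + 4x^2 + 2x + 4). Hence a·b ≡ 5x^3 + 4x^2 + 2x + 4 (mod f). (F_7[x]/(f) is a field with 7^4 = 2401 elements since f is irreducible of degree 4.)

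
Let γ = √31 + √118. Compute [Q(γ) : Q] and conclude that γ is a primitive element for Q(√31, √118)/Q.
[Q(γ) : Q] = 4 (equivalently, Q(γ) = Q(√31, √118))

Obviously Q(γ) ⊆ Q(√31, √118), and [Q(√31, √118):Q] = 4 (since 31, 118 are distinct squarefree integers > 1 with 3658 not a perfect square). To show equality we compute the minimal polynomial of γ. From γ = √31 + √118: γ^2 = 31 + 2√(3658) + 118 = 149 + 2√(3658), so γ^2 - 149 = 2√(3658); squaring, (γ^2 - 149)^2 = 4·3658, i.e. γ^4 - 298γ^2 + 22201 - 14632 = 0, i.e. γ^4 - 298γ^2 + 7569 = 0. So γ is a root of x^4 - 298x^2 + 7569. This polynomial is irreducible over Q: it has no rational root (each ±√31 ± √118 is irrational), and any factorization into two quadratics over Q would force √(3658) ∈ Q (pairing opposite roots) or √31, √118 ∈ Q (other pairings), all impossible. Hence [Q(γ):Q] = 4 = [Q(√31, √118):Q], so Q(γ) = Q(√31, √118).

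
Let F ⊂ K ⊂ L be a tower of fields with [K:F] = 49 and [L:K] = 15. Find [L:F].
[L:F] = 735

The tower law says that for any tower of field extensions F ⊂ K ⊂ L with finite degrees, [L:F] = [L:K] · [K:F]. Here this gives [L:F] = 15 · 49 = 735.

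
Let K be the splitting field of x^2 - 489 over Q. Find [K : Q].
[K : Q] = 2

f(x) = x^2 - 489 factors as (x - √489)(x + √489). The splitting field is K = Q(√489). Since 489 is squarefree and > 1, it is not a perfect square, so x^2 - 489 is irreducible over Q and [Q(√489) : Q] = 2. Hence [K : Q] = 2.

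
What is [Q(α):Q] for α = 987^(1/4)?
[Q(α):Q] = 4

α is a root of x^4 - 987. By Eisenstein's criterion at the prime p = 3 (which divides the constant term 987 but p^2 = 9 does not, since 987 is squarefree), x^4 - 987 is irreducible over Q. Hence [Q(α):Q] = 4.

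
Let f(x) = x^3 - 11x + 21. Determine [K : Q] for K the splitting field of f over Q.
[K : Q] = 6

By the rational root test, any rational root of the monic integer polynomial f(x) = x^3 - 11x + 21 must be an integer dividing the constant term 21, i.e. one of ±{1, 3, 7, 21}. Evaluating: f(1) = 11, f(-1) = 31, f(3) = 15, f(-3) = 27, f(7) = 287, f(-7) = -245, f(21) = 9051, f(-21) = -9009; none is 0, so f has no rational root and is therefore irreducible over Q (a cubic with no linear factor over a field is irreducible). For an irreducible cubic, the Galois group is A_3 or S_3 according as the discriminant disc(f) = -4a^3 - 27b^2 = -4·(-11)^3 - 27·(21)^2 = -6583 is or is not a square in Q. Here disc(f) = -6583 is not a perfect square in Q, so the Galois group of f over Q is not contained in A_3 and must be all of S_3. The splitting field has degree |S_3| = 6 over Q, so [K : Q] = 6.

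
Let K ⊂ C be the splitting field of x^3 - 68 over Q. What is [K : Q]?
[K : Q] = 6

The roots of x^3 - 68 are ∛68, ω∛68, ω^2∛68 where ω = e^(2πi/3) is a primitive cube root of unity, so K = Q(∛68, ω). Now [Q(∛68):Q] = 3 (since 68 is not a perfect cube, x^3 - 68 is irreducible) and [Q(ω):Q] = 2. Both 2 and 3 divide [K:Q], and [K:Q] ≤ 3·2 = 6, so [K:Q] = 6. (Equivalently: Q(∛68) ⊂ R but ω ∉ R, so [K : Q(∛68)] = 2.)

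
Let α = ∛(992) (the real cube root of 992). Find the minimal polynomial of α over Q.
m_α(x) = x^3 - 992

α satisfies α^3 = 992, so x^3 - 992 annihilates α. By the rational root test, a rational root p/q (in lowest terms) of x^3 - 992 would satisfy p^3 = 992 q^3, forcing q = 1 and p^3 = 992; but 992 is not a perfect cube, contradiction. A monic cubic over Q with no rational root is irreducible (any nontrivial factorization would include a linear factor). Hence x^3 - 992 is the minimal polynomial of α, and in particular [Q(α):Q] = 3.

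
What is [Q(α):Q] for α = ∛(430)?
[Q(α):Q] = 3

The minimal polynomial of α is x^3 - 430, irreducible over Q since 430 is not a perfect cube (so x^3 - 430 has no rational root). Hence [Q(α):Q] = deg(m_α) = 3.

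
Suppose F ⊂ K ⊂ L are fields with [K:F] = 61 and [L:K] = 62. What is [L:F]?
[L:F] = 3782

The tower law says that for any tower of field extensions F ⊂ K ⊂ L with finite degrees, [L:F] = [L:K] · [K:F]. Here this gives [L:F] = 62 · 61 = 3782.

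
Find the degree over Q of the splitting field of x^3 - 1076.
[K : Q] = 6

The roots of x^3 - 1076 are ∛1076, ω∛1076, ω^2∛1076 where ω = e^(2πi/3) is a primitive cube root of unity, so K = Q(∛1076, ω). Now [Q(∛1076):Q] = 3 (since 1076 is not a perfect cube, x^3 - 1076 is irreducible) and [Q(ω):Q] = 2. Both 2 and 3 divide [K:Q], and [K:Q] ≤ 3·2 = 6, so [K:Q] = 6. (Equivalently: Q(∛1076) ⊂ R but ω ∉ R, so [K : Q(∛1076)] = 2.)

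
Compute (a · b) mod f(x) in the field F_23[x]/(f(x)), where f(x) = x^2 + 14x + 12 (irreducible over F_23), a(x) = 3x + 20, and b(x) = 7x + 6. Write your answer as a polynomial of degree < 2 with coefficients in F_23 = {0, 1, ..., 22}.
a · b ≡ 2x + 6 (mod f(x))

Multiply in F_23[x]: a(x)·b(x) = (3x + 20)·(7x + 6) = 21x^2 + 20x + 5. This has degree ≥ 2, so divide by f(x) over F_23: 21x^2 + 20x + 5 = (21)·(x^2 + 14x + 12) + (2x + 6). Hence a·b ≡ 2x + 6 (mod f). (F_23[x]/(f) is a field with 23^2 = 529 elements since f is irreducible of degree 2.)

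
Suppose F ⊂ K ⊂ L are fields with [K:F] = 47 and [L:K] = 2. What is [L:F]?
[L:F] = 94

The tower law says that for any tower of field extensions F ⊂ K ⊂ L with finite degrees, [L:F] = [L:K] · [K:F]. Here this gives [L:F] = 2 · 47 = 94.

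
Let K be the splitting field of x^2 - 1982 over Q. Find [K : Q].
[K : Q] = 2

f(x) = x^2 - 1982 factors as (x - √1982)(x + √1982). The splitting field is K = Q(√1982). Since 1982 is squarefree and > 1, it is not a perfect square, so x^2 - 1982 is irreducible over Q and [Q(√1982) : Q] = 2. Hence [K : Q] = 2.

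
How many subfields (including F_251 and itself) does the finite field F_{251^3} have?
F_{251^3} has 2 subfields

The subfields of F_{p^n} are exactly the fields F_{p^d} for d | n (each is the fixed field of the unique index-d subgroup of Gal(F_{p^n}/F_p) ≅ Z/nZ). The divisors of n = 3 are {1, 3}, giving 2 subfields: F_{251^1}, F_{251^3}.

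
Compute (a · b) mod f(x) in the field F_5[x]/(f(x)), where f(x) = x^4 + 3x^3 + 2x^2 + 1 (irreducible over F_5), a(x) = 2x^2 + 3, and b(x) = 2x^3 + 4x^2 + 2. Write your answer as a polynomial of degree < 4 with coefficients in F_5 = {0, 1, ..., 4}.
a · b ≡ 4x^2 + x (mod f(x))

Multiply in F_5[x]: a(x)·b(x) = (2x^2 + 3)·(2x^3 + 4x^2 + 2) = 4x^5 + 3x^4 + x^3 + x^2 + 1. This has degree ≥ 4, so divide by f(x) over F_5: 4x^5 + 3x^4 + x^3 + x^2 + 1 = (4x + 1)·(x^4 + 3x^3 + 2x^2 + 1) + (4x^2 + x). Hence a·b ≡ 4x^2 + x (mod f). (F_5[x]/(f) is a field with 5^4 = 625 elements since f is irreducible of degree 4.)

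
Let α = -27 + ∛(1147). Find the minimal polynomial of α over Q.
m_α(x) = x^3 + 81x^2 + 2187x + 18536

Set β = α + 27 = ∛(1147), so β^3 = 1147. Then (α + 27)^3 - 1147 = 0, i.e. α is a root of g(x) = (x + 27)^3 - 1147 = x^3 + 81x^2 + 2187x + 18536. Since g(x) = h(x + 27) where h(x) = x^3 - 1147, and h is irreducible over Q (because 1147 is not a perfect cube, so h has no rational root, and a monic cubic with no rational root is irreducible), g is also irreducible (irreducibility is preserved under the substitution x → x + 27). Hence m_α(x) = x^3 + 81x^2 + 2187x + 18536.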